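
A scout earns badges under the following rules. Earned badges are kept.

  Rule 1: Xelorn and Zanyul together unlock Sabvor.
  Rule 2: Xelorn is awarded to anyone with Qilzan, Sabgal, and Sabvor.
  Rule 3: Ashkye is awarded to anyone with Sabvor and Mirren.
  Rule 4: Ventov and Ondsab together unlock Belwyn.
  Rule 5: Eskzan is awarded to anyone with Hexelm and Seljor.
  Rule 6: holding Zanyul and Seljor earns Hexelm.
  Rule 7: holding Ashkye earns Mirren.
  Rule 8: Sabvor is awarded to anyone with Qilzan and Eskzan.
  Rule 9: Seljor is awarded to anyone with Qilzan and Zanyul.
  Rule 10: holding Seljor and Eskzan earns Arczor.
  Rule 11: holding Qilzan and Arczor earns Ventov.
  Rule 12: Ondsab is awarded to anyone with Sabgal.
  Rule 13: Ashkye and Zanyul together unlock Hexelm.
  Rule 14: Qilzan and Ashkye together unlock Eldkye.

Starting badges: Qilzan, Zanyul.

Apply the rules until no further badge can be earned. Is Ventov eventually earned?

Yes

With Qilzan and Zanyul, Seljor is earned (Rule 9).
With Zanyul and Seljor, Hexelm is earned (Rule 6).
With Hexelm and Seljor, Eskzan is earned (Rule 5).
With Seljor and Eskzan, Arczor is earned (Rule 10).
With Qilzan and Arczor, Ventov is earned (Rule 11).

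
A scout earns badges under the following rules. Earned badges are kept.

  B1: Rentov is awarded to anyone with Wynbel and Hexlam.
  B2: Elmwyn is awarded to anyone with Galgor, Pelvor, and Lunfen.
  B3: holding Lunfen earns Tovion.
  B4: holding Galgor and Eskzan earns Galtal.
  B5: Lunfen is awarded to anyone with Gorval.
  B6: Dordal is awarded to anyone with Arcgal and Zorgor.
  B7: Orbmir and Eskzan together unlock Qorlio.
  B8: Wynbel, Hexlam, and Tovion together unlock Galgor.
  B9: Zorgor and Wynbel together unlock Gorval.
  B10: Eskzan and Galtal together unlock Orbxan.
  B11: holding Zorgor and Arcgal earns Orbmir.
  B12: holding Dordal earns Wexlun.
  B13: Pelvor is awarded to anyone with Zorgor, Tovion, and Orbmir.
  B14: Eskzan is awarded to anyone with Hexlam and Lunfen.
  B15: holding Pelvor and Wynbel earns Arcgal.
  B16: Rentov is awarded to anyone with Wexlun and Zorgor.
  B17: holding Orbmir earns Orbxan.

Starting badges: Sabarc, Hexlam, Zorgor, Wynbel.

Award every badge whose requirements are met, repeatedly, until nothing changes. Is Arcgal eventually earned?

No

Arcgal would need Pelvor and Wynbel (B15), but Pelvor is never earned.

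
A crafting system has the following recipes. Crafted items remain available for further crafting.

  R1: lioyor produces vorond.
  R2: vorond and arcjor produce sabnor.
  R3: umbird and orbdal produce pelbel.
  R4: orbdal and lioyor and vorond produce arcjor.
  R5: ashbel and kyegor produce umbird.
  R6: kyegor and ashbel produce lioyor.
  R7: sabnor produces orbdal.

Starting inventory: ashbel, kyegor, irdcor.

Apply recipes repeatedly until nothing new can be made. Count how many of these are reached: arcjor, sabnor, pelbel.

arcjor would need orbdal, lioyor, and vorond (R4), but orbdal is never obtained.
sabnor would need vorond and arcjor (R2), but arcjor is never obtained.
pelbel would need umbird and orbdal (R3), but orbdal is never obtained.
None of the 3 are reached.

0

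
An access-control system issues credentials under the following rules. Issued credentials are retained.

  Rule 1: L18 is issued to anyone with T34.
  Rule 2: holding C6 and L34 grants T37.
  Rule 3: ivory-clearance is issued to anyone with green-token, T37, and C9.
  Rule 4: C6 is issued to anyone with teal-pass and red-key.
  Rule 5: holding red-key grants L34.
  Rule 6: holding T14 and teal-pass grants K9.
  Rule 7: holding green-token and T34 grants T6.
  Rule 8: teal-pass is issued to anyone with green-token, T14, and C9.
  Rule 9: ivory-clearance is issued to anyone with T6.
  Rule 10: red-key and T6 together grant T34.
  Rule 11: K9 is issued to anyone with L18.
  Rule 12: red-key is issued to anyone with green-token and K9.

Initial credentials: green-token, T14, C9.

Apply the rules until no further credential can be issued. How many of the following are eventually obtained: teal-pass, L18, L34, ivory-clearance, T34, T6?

Holding green-token, T14, and C9 grants teal-pass (Rule 8).
Holding T14 and teal-pass grants K9 (Rule 6).
Holding green-token and K9 grants red-key (Rule 12).
Holding red-key grants L34 (Rule 5).
Holding teal-pass and red-key grants C6 (Rule 4).
Holding C6 and L34 grants T37 (Rule 2).
Holding green-token, T37, and C9 grants ivory-clearance (Rule 3).
teal-pass: reached.
L18 would need T34 (Rule 1), but T34 is never granted.
L34: reached.
ivory-clearance: reached.
T34 would need red-key and T6 (Rule 10), but T6 is never granted.
T6 would need green-token and T34 (Rule 7), but T34 is never granted.
Reached: teal-pass, L34, and ivory-clearance — 3 of the 6.

3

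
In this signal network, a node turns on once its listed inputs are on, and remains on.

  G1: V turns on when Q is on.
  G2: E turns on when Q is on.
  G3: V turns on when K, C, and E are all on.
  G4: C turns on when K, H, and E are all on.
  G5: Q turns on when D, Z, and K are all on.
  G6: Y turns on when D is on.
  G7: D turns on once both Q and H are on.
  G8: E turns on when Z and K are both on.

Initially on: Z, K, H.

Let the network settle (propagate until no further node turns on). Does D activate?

No

D would need Q and H (G7), but Q never turns on.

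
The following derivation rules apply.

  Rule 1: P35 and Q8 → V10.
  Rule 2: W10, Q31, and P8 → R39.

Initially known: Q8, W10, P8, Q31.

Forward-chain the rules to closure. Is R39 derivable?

W10, Q31, and P8 hold, so R39 follows (Rule 2).

Yes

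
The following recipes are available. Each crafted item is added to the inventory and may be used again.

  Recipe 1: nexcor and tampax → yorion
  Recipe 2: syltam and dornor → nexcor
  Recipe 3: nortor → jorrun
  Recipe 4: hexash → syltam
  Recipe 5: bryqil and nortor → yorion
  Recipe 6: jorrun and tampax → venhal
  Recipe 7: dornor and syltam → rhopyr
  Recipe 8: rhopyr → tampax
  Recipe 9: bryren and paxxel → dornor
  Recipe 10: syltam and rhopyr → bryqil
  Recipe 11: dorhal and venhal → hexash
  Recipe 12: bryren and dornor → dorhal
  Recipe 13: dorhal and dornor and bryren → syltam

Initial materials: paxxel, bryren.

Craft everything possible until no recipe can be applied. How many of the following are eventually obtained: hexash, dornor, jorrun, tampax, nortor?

2

Using Recipe 9, bryren and paxxel make dornor.
bryren and dornor → dorhal (Recipe 12).
Using Recipe 13, dorhal, dornor, and bryren make syltam.
dornor and syltam → rhopyr (Recipe 7).
rhopyr → tampax (Recipe 8).
hexash would need dorhal and venhal (Recipe 11), but venhal is never obtained.
dornor: reached.
jorrun would need nortor (Recipe 3), but nortor is never obtained.
tampax: reached.
No rule produces nortor, and it is not given.
Reached: dornor and tampax — 2 of the 5.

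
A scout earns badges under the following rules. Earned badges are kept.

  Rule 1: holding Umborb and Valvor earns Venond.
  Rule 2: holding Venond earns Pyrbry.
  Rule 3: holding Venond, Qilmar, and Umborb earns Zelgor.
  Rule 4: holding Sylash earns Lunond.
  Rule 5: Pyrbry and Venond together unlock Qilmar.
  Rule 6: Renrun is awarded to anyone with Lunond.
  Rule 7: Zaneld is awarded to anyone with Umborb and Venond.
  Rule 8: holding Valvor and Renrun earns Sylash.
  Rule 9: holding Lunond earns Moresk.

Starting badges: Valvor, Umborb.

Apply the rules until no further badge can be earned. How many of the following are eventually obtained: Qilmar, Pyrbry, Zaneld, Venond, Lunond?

With Umborb and Valvor, Venond is earned (Rule 1).
With Umborb and Venond, Zaneld is earned (Rule 7).
With Venond, Pyrbry is earned (Rule 2).
With Pyrbry and Venond, Qilmar is earned (Rule 5).
Qilmar: reached.
Pyrbry: reached.
Zaneld: reached.
Venond: reached.
Lunond would need Sylash (Rule 4), but Sylash is never earned.
Reached: Qilmar, Pyrbry, Zaneld, and Venond — 4 of the 5.

4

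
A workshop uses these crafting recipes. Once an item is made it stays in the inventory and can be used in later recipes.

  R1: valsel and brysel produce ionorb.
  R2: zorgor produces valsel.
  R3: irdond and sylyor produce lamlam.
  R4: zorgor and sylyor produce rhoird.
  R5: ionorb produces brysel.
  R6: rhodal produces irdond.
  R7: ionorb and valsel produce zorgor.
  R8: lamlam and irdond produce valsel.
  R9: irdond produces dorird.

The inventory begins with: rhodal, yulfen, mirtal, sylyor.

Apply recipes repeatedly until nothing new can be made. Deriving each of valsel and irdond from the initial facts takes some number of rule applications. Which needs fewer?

irdond: Using R6, rhodal makes irdond. [1 rule application]
valsel: Using R6, rhodal makes irdond. irdond and sylyor → lamlam (R3). Using R8, lamlam and irdond make valsel. [3 rule applications]
irdond needs fewer.

irdond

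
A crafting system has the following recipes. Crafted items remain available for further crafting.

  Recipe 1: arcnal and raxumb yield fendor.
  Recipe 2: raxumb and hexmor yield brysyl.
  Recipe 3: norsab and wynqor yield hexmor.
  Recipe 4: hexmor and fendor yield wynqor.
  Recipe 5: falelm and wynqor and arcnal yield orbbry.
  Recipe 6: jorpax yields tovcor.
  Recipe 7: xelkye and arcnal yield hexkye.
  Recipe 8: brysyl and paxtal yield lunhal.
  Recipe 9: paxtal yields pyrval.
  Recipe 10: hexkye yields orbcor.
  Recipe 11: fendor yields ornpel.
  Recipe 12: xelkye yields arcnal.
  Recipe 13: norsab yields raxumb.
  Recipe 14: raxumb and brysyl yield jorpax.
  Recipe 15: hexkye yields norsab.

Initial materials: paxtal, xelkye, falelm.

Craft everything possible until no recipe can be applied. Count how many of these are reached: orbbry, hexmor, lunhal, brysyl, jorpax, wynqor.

orbbry would need falelm, wynqor, and arcnal (Recipe 5), but wynqor is never obtained.
hexmor would need norsab and wynqor (Recipe 3), but wynqor is never obtained.
lunhal would need brysyl and paxtal (Recipe 8), but brysyl is never obtained.
brysyl would need raxumb and hexmor (Recipe 2), but hexmor is never obtained.
jorpax would need raxumb and brysyl (Recipe 14), but brysyl is never obtained.
wynqor would need hexmor and fendor (Recipe 4), but hexmor is never obtained.
None of the 6 are reached.

0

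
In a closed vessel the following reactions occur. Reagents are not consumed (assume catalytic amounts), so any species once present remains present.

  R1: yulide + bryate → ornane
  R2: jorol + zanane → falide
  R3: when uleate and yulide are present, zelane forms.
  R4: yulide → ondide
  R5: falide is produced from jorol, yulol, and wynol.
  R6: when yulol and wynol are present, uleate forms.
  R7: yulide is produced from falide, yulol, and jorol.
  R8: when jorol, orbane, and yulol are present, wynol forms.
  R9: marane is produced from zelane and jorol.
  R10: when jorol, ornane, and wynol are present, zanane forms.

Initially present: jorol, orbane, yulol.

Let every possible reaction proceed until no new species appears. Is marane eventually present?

Yes

jorol, orbane, and yulol present → wynol forms (R8).
yulol and wynol present → uleate forms (R6).
jorol, yulol, and wynol present → falide forms (R5).
falide, yulol, and jorol present → yulide forms (R7).
uleate and yulide present → zelane forms (R3).
zelane and jorol present → marane forms (R9).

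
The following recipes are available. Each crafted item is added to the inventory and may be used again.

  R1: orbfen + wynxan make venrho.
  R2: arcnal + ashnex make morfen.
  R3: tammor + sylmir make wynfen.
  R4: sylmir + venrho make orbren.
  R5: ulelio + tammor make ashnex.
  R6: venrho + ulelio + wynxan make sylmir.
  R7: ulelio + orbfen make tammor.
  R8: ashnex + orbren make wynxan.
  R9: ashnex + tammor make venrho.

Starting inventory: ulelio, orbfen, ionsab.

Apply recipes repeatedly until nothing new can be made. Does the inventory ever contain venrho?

ulelio + orbfen → tammor (R7).
ulelio + tammor → ashnex (R5).
ashnex + tammor → venrho (R9).

Yes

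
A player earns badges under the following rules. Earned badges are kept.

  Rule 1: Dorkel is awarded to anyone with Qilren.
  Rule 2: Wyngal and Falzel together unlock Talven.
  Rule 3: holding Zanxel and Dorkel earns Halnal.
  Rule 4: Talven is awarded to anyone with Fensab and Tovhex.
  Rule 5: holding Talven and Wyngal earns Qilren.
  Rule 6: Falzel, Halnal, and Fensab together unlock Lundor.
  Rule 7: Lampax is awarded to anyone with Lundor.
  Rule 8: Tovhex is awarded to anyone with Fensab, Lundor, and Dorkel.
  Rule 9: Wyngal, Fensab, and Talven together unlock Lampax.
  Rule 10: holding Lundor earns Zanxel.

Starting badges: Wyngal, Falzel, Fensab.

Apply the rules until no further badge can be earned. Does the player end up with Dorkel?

Yes

With Wyngal and Falzel, Talven is earned (Rule 2).
With Talven and Wyngal, Qilren is earned (Rule 5).
With Qilren, Dorkel is earned (Rule 1).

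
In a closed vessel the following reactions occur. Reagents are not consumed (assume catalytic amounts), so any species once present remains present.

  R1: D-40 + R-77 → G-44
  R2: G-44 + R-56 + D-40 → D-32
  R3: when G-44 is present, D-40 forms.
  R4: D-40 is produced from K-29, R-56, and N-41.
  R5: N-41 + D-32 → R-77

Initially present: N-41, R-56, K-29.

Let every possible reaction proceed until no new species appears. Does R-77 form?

R-77 would need N-41 and D-32 (R5), but D-32 never forms.

No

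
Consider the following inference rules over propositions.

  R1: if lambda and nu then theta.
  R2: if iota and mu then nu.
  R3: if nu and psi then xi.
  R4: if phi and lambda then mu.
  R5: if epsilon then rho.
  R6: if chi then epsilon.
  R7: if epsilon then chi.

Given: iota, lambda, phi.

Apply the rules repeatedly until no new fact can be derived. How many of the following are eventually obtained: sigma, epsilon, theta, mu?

2

phi and lambda hold, so mu follows (R4).
iota and mu hold, so nu follows (R2).
From lambda and nu, R1 gives theta.
No rule produces sigma, and it is not given.
epsilon would need chi (R6), but chi is never established.
theta: reached.
mu: reached.
Reached: theta and mu — 2 of the 4.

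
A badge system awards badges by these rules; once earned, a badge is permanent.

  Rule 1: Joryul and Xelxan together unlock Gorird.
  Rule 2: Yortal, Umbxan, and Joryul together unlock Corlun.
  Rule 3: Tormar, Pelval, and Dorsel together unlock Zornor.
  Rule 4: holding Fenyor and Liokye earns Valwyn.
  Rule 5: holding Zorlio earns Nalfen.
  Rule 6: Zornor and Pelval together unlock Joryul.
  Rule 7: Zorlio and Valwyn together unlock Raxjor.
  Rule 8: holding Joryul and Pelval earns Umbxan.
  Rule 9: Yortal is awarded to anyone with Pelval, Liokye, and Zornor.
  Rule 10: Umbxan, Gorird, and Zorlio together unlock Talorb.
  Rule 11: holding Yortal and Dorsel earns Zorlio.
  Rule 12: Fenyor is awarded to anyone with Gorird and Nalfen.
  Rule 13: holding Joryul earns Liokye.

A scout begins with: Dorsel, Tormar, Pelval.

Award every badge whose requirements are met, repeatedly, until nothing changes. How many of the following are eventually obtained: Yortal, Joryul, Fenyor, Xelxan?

2

With Tormar, Pelval, and Dorsel, Zornor is earned (Rule 3).
With Zornor and Pelval, Joryul is earned (Rule 6).
With Joryul, Liokye is earned (Rule 13).
With Pelval, Liokye, and Zornor, Yortal is earned (Rule 9).
Yortal: reached.
Joryul: reached.
Fenyor would need Gorird and Nalfen (Rule 12), but Gorird is never earned.
No rule produces Xelxan, and it is not given.
Reached: Yortal and Joryul — 2 of the 4.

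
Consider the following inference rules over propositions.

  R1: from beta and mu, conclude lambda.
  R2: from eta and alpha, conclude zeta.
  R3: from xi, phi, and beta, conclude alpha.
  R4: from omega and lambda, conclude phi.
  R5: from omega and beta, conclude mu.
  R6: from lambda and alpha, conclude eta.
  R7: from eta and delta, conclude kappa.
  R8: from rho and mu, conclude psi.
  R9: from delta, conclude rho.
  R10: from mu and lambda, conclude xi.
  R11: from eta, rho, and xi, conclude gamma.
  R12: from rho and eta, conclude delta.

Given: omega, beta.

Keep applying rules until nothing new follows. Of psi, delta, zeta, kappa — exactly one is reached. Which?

omega and beta hold, so mu follows (R5).
From beta and mu, R1 gives lambda.
From mu and lambda, R10 gives xi.
omega and lambda hold, so phi follows (R4).
From xi, phi, and beta, R3 gives alpha.
lambda and alpha hold, so eta follows (R6).
From eta and alpha, R2 gives zeta.
kappa would need eta and delta (R7), but delta is never established. psi would need rho and mu (R8), but rho is never established. delta would need rho and eta (R12), but rho is never established.

zeta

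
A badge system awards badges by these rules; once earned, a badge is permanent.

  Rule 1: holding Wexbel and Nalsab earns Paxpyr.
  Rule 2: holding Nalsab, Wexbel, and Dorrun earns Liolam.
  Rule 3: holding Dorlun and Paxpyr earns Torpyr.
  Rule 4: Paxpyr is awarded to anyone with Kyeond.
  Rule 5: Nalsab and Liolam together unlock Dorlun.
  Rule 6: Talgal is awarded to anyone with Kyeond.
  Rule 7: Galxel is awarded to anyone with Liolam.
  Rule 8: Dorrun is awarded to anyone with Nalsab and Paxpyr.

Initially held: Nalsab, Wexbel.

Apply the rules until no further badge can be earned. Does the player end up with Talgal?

No

Talgal would need Kyeond (Rule 6), but Kyeond is never earned.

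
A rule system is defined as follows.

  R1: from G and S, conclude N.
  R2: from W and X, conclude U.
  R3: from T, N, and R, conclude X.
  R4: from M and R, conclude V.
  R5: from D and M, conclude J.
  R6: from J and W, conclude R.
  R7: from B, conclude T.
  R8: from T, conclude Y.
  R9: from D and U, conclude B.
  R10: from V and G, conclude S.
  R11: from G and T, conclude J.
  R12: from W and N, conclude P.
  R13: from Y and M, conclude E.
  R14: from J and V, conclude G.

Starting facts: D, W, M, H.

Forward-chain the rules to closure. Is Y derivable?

Y would need T (R8), but T is never established.

No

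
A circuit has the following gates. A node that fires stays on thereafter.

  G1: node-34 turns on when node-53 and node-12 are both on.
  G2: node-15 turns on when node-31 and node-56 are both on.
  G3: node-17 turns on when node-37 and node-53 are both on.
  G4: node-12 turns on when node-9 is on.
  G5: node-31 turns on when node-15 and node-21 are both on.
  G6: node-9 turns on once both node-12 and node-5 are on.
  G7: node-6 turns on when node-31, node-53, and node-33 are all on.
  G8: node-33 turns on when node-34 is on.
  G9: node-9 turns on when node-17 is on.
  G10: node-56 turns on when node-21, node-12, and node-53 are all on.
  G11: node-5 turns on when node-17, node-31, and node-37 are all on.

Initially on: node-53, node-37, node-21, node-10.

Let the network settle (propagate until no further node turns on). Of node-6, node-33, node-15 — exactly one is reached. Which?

node-33

G3: node-37 and node-53 on → node-17 on.
G9: node-17 on → node-9 on.
G4: node-9 on → node-12 on.
G1: node-53 and node-12 on → node-34 on.
G8: node-34 on → node-33 on.
node-6 would need node-31, node-53, and node-33 (G7), but node-31 never turns on. node-15 would need node-31 and node-56 (G2), but node-31 never turns on.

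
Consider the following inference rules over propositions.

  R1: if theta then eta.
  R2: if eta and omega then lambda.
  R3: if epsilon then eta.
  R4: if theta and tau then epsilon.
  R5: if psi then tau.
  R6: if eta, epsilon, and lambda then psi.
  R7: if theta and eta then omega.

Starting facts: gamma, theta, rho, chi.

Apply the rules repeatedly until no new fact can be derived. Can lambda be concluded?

theta holds, so eta follows (R1).
theta and eta hold, so omega follows (R7).
From eta and omega, R2 gives lambda.

Yes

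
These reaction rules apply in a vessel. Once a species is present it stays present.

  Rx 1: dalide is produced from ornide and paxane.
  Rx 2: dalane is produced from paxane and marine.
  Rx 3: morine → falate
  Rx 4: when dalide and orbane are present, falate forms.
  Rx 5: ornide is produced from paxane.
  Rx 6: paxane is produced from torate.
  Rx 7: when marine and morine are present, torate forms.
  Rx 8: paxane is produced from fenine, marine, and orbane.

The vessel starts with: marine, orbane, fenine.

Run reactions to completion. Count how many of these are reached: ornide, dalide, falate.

3

fenine, marine, and orbane present → paxane forms (Rx 8).
paxane present → ornide forms (Rx 5).
ornide and paxane present → dalide forms (Rx 1).
dalide and orbane present → falate forms (Rx 4).
ornide: reached.
dalide: reached.
falate: reached.
All 3 are reached.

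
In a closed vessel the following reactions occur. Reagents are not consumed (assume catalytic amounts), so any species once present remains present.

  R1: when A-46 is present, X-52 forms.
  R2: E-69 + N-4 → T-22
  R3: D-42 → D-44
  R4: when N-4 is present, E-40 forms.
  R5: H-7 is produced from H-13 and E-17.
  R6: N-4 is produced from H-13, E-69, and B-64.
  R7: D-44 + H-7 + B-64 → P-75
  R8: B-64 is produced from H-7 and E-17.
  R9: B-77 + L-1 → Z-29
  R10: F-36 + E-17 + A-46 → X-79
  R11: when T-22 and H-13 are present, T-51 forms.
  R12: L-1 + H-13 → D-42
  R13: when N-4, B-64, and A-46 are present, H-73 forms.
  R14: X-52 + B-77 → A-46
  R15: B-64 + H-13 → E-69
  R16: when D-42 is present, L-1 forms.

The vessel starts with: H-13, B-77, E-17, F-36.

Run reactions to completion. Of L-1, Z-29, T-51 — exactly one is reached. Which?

T-51

H-13 and E-17 present → H-7 forms (R5).
H-7 and E-17 present → B-64 forms (R8).
B-64 and H-13 present → E-69 forms (R15).
H-13, E-69, and B-64 present → N-4 forms (R6).
E-69 and N-4 present → T-22 forms (R2).
T-22 and H-13 present → T-51 forms (R11).
Z-29 would need B-77 and L-1 (R9), but L-1 never forms. L-1 would need D-42 (R16), but D-42 never forms.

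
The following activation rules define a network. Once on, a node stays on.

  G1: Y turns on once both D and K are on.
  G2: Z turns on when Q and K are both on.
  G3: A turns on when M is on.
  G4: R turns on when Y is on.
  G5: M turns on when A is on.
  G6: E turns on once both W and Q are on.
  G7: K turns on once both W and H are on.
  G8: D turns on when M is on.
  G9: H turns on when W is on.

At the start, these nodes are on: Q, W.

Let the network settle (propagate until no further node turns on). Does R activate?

No

R would need Y (G4), but Y never turns on.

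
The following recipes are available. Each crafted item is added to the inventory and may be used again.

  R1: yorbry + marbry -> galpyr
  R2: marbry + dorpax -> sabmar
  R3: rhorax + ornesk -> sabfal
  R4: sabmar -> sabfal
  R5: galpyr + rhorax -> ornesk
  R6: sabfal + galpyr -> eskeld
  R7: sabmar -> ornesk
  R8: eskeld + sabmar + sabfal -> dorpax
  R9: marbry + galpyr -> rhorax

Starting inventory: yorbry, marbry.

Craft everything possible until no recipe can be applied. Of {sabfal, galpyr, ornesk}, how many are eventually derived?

Using R1, yorbry and marbry make galpyr.
marbry + galpyr -> rhorax (R9).
galpyr + rhorax -> ornesk (R5).
Using R3, rhorax and ornesk make sabfal.
sabfal: reached.
galpyr: reached.
ornesk: reached.
All 3 are reached.

3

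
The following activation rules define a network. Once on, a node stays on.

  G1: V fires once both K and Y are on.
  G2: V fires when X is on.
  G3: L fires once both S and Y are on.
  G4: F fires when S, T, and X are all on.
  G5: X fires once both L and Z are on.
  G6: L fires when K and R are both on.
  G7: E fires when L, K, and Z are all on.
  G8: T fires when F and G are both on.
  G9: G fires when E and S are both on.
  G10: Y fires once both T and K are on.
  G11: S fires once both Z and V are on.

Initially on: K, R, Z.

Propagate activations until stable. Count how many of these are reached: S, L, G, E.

4

G6: K and R on → L on.
G7: L, K, and Z on → E on.
G5: L and Z on → X on.
X is on, so V fires (G2).
G11: Z and V on → S on.
E and S are on, so G fires (G9).
S: reached.
L: reached.
G: reached.
E: reached.
All 4 are reached.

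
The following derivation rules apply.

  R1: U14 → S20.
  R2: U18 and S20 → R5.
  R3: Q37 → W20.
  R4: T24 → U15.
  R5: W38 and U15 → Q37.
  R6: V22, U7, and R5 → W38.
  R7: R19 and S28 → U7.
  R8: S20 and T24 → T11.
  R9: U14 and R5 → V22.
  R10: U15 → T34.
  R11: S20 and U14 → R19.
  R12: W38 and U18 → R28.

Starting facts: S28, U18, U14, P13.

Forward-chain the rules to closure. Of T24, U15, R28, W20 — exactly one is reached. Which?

From U14, R1 gives S20.
From U18 and S20, R2 gives R5.
S20 and U14 hold, so R19 follows (R11).
U14 and R5 hold, so V22 follows (R9).
From R19 and S28, R7 gives U7.
V22, U7, and R5 hold, so W38 follows (R6).
W38 and U18 hold, so R28 follows (R12).
U15 would need T24 (R4), but T24 is never established. W20 would need Q37 (R3), but Q37 is never established. No rule produces T24, and it is not given.

R28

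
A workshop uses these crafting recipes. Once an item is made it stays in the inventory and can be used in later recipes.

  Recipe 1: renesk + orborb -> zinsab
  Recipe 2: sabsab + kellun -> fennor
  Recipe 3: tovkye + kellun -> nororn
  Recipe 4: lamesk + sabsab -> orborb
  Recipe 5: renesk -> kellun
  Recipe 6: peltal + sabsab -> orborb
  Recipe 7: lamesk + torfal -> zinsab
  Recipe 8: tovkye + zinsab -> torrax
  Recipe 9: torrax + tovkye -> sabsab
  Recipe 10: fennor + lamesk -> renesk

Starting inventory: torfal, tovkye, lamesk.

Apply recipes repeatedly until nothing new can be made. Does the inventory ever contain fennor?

fennor would need sabsab and kellun (Recipe 2), but kellun is never obtained.

No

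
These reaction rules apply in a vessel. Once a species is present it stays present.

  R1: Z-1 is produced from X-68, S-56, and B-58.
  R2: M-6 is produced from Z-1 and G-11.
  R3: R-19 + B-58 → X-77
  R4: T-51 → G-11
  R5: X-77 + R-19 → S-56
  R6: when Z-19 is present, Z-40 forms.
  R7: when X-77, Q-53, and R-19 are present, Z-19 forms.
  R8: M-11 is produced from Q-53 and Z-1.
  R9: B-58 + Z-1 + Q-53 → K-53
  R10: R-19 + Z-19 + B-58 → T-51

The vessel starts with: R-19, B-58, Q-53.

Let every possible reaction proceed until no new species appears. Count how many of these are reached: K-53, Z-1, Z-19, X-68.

R-19 and B-58 present → X-77 forms (R3).
X-77, Q-53, and R-19 present → Z-19 forms (R7).
K-53 would need B-58, Z-1, and Q-53 (R9), but Z-1 never forms.
Z-1 would need X-68, S-56, and B-58 (R1), but X-68 never forms.
Z-19: reached.
No rule produces X-68, and it is not given.
Reached: Z-19 — 1 of the 4.

1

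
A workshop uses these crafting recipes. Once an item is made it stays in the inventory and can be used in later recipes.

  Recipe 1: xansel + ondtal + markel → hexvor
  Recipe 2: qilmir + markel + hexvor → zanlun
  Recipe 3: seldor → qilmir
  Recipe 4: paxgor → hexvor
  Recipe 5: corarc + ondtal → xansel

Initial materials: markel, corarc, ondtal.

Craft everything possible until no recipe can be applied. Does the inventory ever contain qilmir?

No

qilmir would need seldor (Recipe 3), but seldor is never obtained.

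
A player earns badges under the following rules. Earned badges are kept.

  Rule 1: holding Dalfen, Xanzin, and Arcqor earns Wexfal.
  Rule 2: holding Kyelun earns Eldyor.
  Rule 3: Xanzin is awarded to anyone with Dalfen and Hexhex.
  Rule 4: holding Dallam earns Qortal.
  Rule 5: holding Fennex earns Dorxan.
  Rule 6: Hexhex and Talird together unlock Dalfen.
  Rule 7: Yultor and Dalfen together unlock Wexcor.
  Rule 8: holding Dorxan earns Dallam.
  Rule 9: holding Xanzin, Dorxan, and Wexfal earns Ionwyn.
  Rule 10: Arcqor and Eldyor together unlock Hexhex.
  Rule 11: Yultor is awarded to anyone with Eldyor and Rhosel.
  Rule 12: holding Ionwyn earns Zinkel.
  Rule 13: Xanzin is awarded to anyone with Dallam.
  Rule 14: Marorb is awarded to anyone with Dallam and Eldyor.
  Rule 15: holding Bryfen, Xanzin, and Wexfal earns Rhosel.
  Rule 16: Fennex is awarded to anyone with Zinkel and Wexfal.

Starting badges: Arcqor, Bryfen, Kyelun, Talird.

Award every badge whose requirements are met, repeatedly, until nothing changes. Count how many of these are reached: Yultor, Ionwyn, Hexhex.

2

With Kyelun, Eldyor is earned (Rule 2).
With Arcqor and Eldyor, Hexhex is earned (Rule 10).
With Hexhex and Talird, Dalfen is earned (Rule 6).
With Dalfen and Hexhex, Xanzin is earned (Rule 3).
With Dalfen, Xanzin, and Arcqor, Wexfal is earned (Rule 1).
With Bryfen, Xanzin, and Wexfal, Rhosel is earned (Rule 15).
With Eldyor and Rhosel, Yultor is earned (Rule 11).
Yultor: reached.
Ionwyn would need Xanzin, Dorxan, and Wexfal (Rule 9), but Dorxan is never earned.
Hexhex: reached.
Reached: Yultor and Hexhex — 2 of the 3.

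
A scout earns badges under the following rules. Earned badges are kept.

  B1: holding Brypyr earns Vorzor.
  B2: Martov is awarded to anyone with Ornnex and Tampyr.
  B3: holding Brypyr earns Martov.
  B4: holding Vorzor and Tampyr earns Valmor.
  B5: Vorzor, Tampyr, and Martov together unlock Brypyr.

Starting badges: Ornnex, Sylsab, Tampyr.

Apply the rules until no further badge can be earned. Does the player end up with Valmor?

No

Valmor would need Vorzor and Tampyr (B4), but Vorzor is never earned.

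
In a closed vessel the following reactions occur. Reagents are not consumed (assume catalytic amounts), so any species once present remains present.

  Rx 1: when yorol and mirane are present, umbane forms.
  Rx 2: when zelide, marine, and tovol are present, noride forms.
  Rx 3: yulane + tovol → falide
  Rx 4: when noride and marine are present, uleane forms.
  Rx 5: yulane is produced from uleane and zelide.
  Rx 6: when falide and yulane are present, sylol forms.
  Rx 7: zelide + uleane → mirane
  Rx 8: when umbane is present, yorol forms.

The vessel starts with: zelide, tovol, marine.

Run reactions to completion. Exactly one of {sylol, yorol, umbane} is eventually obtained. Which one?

zelide, marine, and tovol present → noride forms (Rx 2).
noride and marine present → uleane forms (Rx 4).
uleane and zelide present → yulane forms (Rx 5).
yulane and tovol present → falide forms (Rx 3).
falide and yulane present → sylol forms (Rx 6).
umbane would need yorol and mirane (Rx 1), but yorol never forms. yorol would need umbane (Rx 8), but umbane never forms.

sylol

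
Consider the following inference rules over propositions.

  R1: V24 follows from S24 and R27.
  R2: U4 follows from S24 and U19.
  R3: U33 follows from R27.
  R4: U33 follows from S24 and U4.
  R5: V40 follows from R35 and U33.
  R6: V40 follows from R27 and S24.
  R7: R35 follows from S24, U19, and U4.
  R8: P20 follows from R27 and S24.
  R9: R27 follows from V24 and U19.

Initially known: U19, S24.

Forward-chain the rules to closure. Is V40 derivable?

From S24 and U19, R2 gives U4.
S24, U19, and U4 hold, so R35 follows (R7).
From S24 and U4, R4 gives U33.
From R35 and U33, R5 gives V40.

Yes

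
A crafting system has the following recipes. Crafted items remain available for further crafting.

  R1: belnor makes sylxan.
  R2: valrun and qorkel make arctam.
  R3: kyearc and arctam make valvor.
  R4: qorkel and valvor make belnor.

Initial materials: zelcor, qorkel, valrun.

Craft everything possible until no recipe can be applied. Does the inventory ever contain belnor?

belnor would need qorkel and valvor (R4), but valvor is never obtained.

No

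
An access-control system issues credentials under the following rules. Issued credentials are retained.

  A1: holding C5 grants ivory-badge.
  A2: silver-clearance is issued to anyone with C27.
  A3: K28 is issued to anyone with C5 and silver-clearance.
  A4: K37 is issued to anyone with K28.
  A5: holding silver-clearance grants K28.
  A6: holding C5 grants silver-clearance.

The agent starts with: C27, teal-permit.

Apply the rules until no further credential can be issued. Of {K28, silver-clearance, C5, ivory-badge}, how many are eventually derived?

2

Holding C27 grants silver-clearance (A2).
Holding silver-clearance grants K28 (A5).
K28: reached.
silver-clearance: reached.
No rule produces C5, and it is not given.
ivory-badge would need C5 (A1), but C5 is never granted.
Reached: K28 and silver-clearance — 2 of the 4.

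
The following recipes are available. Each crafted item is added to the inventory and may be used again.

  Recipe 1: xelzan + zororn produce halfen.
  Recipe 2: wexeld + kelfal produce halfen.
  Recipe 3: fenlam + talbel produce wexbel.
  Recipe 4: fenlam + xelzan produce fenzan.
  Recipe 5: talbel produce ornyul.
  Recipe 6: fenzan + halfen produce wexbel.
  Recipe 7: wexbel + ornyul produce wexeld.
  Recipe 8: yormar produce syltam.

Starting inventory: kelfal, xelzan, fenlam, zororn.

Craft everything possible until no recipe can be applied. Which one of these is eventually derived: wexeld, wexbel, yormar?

xelzan + zororn → halfen (Recipe 1).
Using Recipe 4, fenlam and xelzan make fenzan.
fenzan + halfen → wexbel (Recipe 6).
No rule produces yormar, and it is not given. wexeld would need wexbel and ornyul (Recipe 7), but ornyul is never obtained.

wexbel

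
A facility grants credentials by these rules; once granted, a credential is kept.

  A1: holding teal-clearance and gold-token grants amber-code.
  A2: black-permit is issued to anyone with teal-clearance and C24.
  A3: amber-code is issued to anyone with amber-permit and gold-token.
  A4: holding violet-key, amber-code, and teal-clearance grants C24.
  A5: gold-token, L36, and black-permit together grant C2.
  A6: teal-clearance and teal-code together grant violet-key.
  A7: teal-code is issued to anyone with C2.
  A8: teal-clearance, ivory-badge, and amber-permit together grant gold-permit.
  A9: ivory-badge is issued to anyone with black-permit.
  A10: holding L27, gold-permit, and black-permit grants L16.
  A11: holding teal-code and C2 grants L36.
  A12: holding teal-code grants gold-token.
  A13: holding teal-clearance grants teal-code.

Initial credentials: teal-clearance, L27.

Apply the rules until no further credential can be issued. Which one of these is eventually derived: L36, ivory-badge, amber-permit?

Holding teal-clearance grants teal-code (A13).
Holding teal-code grants gold-token (A12).
Holding teal-clearance and teal-code grants violet-key (A6).
Holding teal-clearance and gold-token grants amber-code (A1).
Holding violet-key, amber-code, and teal-clearance grants C24 (A4).
Holding teal-clearance and C24 grants black-permit (A2).
Holding black-permit grants ivory-badge (A9).
No rule produces amber-permit, and it is not given. L36 would need teal-code and C2 (A11), but C2 is never granted.

ivory-badge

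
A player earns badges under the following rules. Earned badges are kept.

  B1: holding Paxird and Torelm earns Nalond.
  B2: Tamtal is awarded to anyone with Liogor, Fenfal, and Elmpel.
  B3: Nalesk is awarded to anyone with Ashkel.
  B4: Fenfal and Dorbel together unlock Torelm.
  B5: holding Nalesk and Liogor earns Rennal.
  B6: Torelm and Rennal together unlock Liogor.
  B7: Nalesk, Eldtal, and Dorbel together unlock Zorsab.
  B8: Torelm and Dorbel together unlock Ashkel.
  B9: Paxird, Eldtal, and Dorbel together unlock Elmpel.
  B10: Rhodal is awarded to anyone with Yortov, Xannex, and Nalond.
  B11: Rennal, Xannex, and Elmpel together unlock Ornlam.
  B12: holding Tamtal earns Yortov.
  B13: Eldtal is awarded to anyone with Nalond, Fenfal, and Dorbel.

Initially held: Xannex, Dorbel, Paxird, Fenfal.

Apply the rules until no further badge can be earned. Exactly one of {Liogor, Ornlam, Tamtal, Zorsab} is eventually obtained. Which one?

Zorsab

With Fenfal and Dorbel, Torelm is earned (B4).
With Paxird and Torelm, Nalond is earned (B1).
With Torelm and Dorbel, Ashkel is earned (B8).
With Nalond, Fenfal, and Dorbel, Eldtal is earned (B13).
With Ashkel, Nalesk is earned (B3).
With Nalesk, Eldtal, and Dorbel, Zorsab is earned (B7).
Ornlam would need Rennal, Xannex, and Elmpel (B11), but Rennal is never earned. Tamtal would need Liogor, Fenfal, and Elmpel (B2), but Liogor is never earned. Liogor would need Torelm and Rennal (B6), but Rennal is never earned.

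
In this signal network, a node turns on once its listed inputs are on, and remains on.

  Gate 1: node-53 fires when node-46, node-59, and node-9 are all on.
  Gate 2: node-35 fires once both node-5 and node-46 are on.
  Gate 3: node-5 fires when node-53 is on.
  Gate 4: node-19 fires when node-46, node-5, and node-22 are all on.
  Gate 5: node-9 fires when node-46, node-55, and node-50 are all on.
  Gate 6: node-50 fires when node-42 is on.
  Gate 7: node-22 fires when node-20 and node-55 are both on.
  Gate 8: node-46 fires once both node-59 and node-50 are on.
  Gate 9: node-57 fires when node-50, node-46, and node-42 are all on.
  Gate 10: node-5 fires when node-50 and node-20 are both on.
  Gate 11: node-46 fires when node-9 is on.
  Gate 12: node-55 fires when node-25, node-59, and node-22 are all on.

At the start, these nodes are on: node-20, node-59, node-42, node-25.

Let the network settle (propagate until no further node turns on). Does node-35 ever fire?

Yes

Gate 6: node-42 on → node-50 on.
Gate 8: node-59 and node-50 on → node-46 on.
Gate 10: node-50 and node-20 on → node-5 on.
node-5 and node-46 are on, so node-35 fires (Gate 2).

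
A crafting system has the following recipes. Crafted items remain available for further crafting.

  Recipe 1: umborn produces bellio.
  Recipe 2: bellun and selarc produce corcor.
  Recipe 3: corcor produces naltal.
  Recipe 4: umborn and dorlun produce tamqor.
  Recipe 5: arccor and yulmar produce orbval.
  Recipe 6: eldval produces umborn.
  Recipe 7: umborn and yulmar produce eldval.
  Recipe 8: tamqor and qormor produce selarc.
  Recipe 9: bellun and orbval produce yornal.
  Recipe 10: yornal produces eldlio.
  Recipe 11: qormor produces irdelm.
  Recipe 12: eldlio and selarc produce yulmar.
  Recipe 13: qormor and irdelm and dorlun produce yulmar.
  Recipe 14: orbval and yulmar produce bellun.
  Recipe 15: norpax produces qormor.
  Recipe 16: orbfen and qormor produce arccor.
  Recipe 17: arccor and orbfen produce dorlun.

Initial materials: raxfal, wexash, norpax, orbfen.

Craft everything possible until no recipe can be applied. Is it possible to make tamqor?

tamqor would need umborn and dorlun (Recipe 4), but umborn is never obtained.

No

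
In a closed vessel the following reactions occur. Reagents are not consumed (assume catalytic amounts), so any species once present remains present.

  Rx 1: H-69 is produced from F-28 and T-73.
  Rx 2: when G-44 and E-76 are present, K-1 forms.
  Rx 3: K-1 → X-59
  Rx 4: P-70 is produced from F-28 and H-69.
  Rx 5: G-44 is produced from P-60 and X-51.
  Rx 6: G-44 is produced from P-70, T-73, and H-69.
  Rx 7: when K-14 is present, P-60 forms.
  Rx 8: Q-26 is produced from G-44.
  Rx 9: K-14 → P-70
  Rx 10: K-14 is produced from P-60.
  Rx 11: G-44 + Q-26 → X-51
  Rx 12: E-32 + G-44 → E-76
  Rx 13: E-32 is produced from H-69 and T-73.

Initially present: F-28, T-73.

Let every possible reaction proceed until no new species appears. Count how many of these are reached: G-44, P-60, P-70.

2

F-28 and T-73 present → H-69 forms (Rx 1).
F-28 and H-69 present → P-70 forms (Rx 4).
P-70, T-73, and H-69 present → G-44 forms (Rx 6).
G-44: reached.
P-60 would need K-14 (Rx 7), but K-14 never forms.
P-70: reached.
Reached: G-44 and P-70 — 2 of the 3.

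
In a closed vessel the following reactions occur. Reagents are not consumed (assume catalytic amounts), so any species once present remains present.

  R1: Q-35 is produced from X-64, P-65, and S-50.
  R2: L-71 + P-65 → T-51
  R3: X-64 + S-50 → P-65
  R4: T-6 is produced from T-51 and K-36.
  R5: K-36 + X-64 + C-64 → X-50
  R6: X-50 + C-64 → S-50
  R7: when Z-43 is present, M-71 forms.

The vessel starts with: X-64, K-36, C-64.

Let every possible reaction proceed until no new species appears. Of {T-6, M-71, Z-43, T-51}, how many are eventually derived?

0

T-6 would need T-51 and K-36 (R4), but T-51 never forms.
M-71 would need Z-43 (R7), but Z-43 never forms.
No rule produces Z-43, and it is not given.
T-51 would need L-71 and P-65 (R2), but L-71 never forms.
None of the 4 are reached.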